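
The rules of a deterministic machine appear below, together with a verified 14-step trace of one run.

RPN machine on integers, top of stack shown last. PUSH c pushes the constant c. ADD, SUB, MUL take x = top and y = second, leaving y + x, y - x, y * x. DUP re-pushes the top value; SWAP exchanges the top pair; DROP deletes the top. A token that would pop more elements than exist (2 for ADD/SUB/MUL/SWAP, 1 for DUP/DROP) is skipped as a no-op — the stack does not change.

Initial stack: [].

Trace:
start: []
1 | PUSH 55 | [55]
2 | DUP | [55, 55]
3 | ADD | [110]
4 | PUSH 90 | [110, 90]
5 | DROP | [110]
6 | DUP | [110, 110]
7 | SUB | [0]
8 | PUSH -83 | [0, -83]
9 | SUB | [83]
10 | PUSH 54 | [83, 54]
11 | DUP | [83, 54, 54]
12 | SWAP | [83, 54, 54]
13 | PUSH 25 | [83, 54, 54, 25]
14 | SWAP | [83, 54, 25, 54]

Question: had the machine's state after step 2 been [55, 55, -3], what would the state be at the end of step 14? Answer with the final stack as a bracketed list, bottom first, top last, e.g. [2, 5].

[55, 83, 54, 25, 54]

state after step 2 := [55, 55, -3]
3 | ADD | [55, 52]
4 | PUSH 90 | [55, 52, 90]
5 | DROP | [55, 52]
6 | DUP | [55, 52, 52]
7 | SUB | [55, 0]
8 | PUSH -83 | [55, 0, -83]
9 | SUB | [55, 83]
10 | PUSH 54 | [55, 83, 54]
11 | DUP | [55, 83, 54, 54]
12 | SWAP | [55, 83, 54, 54]
13 | PUSH 25 | [55, 83, 54, 54, 25]
14 | SWAP | [55, 83, 54, 25, 54]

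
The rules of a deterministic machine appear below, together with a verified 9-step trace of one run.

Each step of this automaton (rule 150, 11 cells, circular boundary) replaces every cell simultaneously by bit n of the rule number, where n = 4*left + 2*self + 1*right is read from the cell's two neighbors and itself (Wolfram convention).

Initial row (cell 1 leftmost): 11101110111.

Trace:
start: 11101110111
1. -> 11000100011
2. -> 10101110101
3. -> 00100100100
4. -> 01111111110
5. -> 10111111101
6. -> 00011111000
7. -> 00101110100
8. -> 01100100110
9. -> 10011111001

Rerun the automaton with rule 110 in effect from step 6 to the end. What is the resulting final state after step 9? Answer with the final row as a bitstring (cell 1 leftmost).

(re-executing steps 6..9 under rule 110; state before step 6: 10111111101)
6. -> 11100000111
7. -> 00100001100
8. -> 01100011100
9. -> 11100110100

11100110100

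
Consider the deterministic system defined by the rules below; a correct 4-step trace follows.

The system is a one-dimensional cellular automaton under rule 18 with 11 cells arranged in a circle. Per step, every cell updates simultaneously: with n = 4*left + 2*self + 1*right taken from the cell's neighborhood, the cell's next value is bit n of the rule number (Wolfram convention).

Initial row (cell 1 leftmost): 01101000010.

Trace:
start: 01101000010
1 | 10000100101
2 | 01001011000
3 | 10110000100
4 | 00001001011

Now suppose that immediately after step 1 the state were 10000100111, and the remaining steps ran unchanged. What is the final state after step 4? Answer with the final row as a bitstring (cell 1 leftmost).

state after step 1 := 10000100111
2 | 01001011000
3 | 10110000100
4 | 00001001011

00001001011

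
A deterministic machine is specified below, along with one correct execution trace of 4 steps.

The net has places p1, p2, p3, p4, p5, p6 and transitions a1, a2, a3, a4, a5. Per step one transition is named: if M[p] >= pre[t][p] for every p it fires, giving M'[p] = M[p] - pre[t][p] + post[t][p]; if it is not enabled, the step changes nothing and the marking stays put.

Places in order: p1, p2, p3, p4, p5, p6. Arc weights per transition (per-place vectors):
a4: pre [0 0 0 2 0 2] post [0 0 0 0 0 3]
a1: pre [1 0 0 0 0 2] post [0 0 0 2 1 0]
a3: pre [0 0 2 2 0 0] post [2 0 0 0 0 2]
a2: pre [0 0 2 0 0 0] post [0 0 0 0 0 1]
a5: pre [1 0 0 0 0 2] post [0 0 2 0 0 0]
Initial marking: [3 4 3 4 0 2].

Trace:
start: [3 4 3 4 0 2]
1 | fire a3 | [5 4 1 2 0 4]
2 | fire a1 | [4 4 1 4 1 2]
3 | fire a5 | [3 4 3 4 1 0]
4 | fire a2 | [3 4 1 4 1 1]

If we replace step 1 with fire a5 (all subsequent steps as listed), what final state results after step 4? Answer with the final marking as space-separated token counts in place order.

2 4 3 4 0 1

(re-executing from step 1 with the substitution; state before step 1: [3 4 3 4 0 2])
1 | fire a5 | [2 4 5 4 0 0]
2 | fire a1 | [2 4 5 4 0 0]
3 | fire a5 | [2 4 5 4 0 0]
4 | fire a2 | [2 4 3 4 0 1]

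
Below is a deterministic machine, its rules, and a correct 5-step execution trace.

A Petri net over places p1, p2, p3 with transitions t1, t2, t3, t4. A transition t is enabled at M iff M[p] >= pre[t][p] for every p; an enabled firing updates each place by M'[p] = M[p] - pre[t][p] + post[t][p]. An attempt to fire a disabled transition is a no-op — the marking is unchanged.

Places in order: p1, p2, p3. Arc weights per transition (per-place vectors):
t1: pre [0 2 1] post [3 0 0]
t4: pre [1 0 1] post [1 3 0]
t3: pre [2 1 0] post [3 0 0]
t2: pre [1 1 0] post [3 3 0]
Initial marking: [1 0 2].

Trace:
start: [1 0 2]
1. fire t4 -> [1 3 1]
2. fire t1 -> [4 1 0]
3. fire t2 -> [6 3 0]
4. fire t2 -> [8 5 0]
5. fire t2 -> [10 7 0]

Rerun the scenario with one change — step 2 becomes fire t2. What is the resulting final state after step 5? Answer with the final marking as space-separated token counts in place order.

(re-executing from step 2 with the substitution; state before step 2: [1 3 1])
2. fire t2 -> [3 5 1]
3. fire t2 -> [5 7 1]
4. fire t2 -> [7 9 1]
5. fire t2 -> [9 11 1]

9 11 1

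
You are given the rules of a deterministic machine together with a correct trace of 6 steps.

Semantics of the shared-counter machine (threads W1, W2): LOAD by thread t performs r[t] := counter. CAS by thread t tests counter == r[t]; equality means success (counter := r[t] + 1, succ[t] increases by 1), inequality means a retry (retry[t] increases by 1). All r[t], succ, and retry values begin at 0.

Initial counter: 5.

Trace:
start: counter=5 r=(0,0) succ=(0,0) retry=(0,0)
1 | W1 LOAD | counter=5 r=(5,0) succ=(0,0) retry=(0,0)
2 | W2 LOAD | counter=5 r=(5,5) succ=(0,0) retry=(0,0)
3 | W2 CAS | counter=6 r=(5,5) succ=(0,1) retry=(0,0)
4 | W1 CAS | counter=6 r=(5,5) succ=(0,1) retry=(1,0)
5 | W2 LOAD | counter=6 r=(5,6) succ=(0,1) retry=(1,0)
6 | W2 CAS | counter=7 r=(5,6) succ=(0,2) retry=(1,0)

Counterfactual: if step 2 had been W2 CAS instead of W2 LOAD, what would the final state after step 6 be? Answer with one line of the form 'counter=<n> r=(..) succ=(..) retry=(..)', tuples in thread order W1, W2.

(re-executing from step 2 with the substitution; state before step 2: counter=5 r=(5,0) succ=(0,0) retry=(0,0))
2 | W2 CAS | counter=5 r=(5,0) succ=(0,0) retry=(0,1)
3 | W2 CAS | counter=5 r=(5,0) succ=(0,0) retry=(0,2)
4 | W1 CAS | counter=6 r=(5,0) succ=(1,0) retry=(0,2)
5 | W2 LOAD | counter=6 r=(5,6) succ=(1,0) retry=(0,2)
6 | W2 CAS | counter=7 r=(5,6) succ=(1,1) retry=(0,2)

counter=7 r=(5,6) succ=(1,1) retry=(0,2)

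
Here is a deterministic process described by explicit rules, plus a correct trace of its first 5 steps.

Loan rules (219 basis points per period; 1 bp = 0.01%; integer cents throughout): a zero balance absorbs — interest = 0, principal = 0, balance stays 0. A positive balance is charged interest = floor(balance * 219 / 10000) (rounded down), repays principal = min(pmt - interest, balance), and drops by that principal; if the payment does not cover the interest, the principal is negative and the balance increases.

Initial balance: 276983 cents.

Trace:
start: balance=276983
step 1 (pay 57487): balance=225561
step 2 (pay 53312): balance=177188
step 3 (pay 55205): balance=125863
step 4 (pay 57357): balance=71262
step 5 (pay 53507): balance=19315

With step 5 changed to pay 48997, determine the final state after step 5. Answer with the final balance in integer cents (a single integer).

(re-executing from step 5 with the substitution; state before step 5: balance=71262)
step 5 (pay 48997): balance=23825

23825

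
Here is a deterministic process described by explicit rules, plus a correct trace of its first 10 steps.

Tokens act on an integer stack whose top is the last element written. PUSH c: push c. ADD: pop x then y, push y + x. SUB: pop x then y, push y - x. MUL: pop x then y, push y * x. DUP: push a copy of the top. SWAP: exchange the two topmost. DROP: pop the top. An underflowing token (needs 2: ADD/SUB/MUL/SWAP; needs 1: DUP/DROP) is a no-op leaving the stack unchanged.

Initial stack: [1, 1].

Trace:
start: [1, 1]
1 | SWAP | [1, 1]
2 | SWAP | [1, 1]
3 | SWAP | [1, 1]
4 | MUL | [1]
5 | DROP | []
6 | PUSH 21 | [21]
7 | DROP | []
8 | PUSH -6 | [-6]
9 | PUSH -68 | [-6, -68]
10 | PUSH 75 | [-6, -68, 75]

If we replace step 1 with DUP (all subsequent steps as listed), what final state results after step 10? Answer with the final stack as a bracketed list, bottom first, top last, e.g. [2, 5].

[1, -6, -68, 75]

(re-executing from step 1 with the substitution; state before step 1: [1, 1])
1 | DUP | [1, 1, 1]
2 | SWAP | [1, 1, 1]
3 | SWAP | [1, 1, 1]
4 | MUL | [1, 1]
5 | DROP | [1]
6 | PUSH 21 | [1, 21]
7 | DROP | [1]
8 | PUSH -6 | [1, -6]
9 | PUSH -68 | [1, -6, -68]
10 | PUSH 75 | [1, -6, -68, 75]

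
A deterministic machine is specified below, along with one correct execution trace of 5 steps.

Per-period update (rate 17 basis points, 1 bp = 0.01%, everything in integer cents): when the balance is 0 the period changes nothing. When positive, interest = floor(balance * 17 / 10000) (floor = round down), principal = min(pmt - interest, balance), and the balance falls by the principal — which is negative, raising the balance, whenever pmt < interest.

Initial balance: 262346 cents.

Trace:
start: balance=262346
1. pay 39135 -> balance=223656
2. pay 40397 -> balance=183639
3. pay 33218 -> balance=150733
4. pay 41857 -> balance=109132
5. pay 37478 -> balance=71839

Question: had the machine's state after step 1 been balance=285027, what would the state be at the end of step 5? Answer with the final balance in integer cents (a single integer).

133627

state after step 1 := balance=285027
2. pay 40397 -> balance=245114
3. pay 33218 -> balance=212312
4. pay 41857 -> balance=170815
5. pay 37478 -> balance=133627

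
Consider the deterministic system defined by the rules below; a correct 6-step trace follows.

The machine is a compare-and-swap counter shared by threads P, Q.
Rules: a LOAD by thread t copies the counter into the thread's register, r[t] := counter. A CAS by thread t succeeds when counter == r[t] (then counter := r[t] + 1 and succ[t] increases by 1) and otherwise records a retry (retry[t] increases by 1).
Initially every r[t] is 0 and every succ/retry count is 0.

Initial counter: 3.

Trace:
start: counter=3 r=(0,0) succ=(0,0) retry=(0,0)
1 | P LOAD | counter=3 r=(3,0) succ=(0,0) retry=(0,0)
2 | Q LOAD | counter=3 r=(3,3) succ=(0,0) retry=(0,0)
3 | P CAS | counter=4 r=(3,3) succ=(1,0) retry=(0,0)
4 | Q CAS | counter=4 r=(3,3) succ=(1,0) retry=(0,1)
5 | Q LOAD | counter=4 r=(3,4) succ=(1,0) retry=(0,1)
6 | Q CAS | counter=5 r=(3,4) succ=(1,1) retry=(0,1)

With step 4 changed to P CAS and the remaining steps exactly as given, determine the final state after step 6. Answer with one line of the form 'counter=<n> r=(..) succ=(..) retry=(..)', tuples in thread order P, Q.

(re-executing from step 4 with the substitution; state before step 4: counter=4 r=(3,3) succ=(1,0) retry=(0,0))
4 | P CAS | counter=4 r=(3,3) succ=(1,0) retry=(1,0)
5 | Q LOAD | counter=4 r=(3,4) succ=(1,0) retry=(1,0)
6 | Q CAS | counter=5 r=(3,4) succ=(1,1) retry=(1,0)

counter=5 r=(3,4) succ=(1,1) retry=(1,0)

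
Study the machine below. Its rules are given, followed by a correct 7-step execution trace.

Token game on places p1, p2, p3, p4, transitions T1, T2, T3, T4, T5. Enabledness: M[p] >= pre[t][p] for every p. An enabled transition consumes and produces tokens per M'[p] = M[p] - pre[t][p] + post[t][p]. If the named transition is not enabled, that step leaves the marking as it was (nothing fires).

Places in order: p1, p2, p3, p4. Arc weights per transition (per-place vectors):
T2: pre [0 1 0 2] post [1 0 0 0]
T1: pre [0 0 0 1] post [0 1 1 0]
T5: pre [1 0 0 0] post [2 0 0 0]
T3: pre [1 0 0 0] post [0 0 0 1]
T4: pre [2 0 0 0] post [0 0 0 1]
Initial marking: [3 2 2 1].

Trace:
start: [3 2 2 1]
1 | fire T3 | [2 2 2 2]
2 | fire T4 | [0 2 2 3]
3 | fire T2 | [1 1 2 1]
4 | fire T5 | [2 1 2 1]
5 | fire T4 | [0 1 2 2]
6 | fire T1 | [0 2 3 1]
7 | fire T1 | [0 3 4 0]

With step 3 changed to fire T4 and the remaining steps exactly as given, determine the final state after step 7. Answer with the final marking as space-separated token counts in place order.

(re-executing from step 3 with the substitution; state before step 3: [0 2 2 3])
3 | fire T4 | [0 2 2 3]
4 | fire T5 | [0 2 2 3]
5 | fire T4 | [0 2 2 3]
6 | fire T1 | [0 3 3 2]
7 | fire T1 | [0 4 4 1]

0 4 4 1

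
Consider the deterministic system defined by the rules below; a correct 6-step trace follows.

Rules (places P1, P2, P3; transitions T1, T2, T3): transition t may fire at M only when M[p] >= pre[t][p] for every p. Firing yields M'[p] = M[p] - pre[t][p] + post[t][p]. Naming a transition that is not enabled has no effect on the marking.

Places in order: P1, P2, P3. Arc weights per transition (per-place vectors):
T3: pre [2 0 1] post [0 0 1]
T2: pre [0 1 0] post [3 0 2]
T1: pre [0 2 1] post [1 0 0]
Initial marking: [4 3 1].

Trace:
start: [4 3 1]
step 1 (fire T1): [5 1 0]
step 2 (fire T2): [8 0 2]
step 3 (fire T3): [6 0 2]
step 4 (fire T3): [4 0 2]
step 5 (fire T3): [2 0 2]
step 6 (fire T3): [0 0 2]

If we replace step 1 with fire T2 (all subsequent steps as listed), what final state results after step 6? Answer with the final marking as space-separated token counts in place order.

(re-executing from step 1 with the substitution; state before step 1: [4 3 1])
step 1 (fire T2): [7 2 3]
step 2 (fire T2): [10 1 5]
step 3 (fire T3): [8 1 5]
step 4 (fire T3): [6 1 5]
step 5 (fire T3): [4 1 5]
step 6 (fire T3): [2 1 5]

2 1 5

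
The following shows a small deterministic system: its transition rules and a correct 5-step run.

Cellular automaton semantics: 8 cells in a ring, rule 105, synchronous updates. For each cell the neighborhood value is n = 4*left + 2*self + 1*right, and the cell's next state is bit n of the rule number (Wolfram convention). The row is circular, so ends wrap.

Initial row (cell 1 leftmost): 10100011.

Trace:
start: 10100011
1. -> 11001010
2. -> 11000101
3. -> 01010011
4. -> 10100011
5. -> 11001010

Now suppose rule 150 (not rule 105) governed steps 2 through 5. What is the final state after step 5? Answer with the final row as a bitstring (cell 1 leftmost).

(re-executing steps 2..5 under rule 150; state before step 2: 11001010)
2. -> 00111010
3. -> 01010011
4. -> 01011100
5. -> 11001010

11001010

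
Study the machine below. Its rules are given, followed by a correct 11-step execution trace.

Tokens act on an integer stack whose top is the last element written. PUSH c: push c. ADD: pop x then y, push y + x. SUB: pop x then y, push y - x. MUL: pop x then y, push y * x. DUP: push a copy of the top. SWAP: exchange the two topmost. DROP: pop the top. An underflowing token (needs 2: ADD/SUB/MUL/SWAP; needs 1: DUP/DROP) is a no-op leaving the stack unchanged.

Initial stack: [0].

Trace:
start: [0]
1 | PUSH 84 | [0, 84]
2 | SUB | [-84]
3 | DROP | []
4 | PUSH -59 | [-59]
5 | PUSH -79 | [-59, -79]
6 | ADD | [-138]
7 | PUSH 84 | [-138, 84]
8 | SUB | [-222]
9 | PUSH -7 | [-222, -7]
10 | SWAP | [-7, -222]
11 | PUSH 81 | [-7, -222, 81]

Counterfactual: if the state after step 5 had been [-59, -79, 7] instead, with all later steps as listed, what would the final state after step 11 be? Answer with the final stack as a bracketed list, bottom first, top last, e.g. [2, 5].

state after step 5 := [-59, -79, 7]
6 | ADD | [-59, -72]
7 | PUSH 84 | [-59, -72, 84]
8 | SUB | [-59, -156]
9 | PUSH -7 | [-59, -156, -7]
10 | SWAP | [-59, -7, -156]
11 | PUSH 81 | [-59, -7, -156, 81]

[-59, -7, -156, 81]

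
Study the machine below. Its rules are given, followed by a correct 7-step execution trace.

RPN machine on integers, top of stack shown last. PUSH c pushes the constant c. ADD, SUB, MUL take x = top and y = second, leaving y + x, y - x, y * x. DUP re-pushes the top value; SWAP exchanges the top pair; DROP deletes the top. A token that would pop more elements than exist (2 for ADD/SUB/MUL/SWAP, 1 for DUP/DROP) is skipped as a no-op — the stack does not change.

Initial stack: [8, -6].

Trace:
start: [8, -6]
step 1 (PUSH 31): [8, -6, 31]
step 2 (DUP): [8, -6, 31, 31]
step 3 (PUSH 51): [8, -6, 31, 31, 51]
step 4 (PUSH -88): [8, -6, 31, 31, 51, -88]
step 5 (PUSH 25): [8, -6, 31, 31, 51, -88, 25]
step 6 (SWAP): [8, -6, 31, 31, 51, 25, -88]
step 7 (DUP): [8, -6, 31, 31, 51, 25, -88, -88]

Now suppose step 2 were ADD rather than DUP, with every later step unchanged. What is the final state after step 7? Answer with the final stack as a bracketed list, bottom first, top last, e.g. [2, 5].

[8, 25, 51, 25, -88, -88]

(re-executing from step 2 with the substitution; state before step 2: [8, -6, 31])
step 2 (ADD): [8, 25]
step 3 (PUSH 51): [8, 25, 51]
step 4 (PUSH -88): [8, 25, 51, -88]
step 5 (PUSH 25): [8, 25, 51, -88, 25]
step 6 (SWAP): [8, 25, 51, 25, -88]
step 7 (DUP): [8, 25, 51, 25, -88, -88]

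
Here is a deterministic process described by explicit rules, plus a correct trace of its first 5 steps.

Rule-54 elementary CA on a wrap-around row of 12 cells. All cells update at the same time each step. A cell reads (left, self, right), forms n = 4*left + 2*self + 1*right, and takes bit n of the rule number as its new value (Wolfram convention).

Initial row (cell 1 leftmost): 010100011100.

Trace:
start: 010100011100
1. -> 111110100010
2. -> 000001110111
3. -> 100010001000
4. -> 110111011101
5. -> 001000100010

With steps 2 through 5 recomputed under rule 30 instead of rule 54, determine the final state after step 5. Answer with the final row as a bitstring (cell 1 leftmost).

(re-executing steps 2..5 under rule 30; state before step 2: 111110100010)
2. -> 100000110110
3. -> 110001100100
4. -> 101011011111
5. -> 001010010000

001010010000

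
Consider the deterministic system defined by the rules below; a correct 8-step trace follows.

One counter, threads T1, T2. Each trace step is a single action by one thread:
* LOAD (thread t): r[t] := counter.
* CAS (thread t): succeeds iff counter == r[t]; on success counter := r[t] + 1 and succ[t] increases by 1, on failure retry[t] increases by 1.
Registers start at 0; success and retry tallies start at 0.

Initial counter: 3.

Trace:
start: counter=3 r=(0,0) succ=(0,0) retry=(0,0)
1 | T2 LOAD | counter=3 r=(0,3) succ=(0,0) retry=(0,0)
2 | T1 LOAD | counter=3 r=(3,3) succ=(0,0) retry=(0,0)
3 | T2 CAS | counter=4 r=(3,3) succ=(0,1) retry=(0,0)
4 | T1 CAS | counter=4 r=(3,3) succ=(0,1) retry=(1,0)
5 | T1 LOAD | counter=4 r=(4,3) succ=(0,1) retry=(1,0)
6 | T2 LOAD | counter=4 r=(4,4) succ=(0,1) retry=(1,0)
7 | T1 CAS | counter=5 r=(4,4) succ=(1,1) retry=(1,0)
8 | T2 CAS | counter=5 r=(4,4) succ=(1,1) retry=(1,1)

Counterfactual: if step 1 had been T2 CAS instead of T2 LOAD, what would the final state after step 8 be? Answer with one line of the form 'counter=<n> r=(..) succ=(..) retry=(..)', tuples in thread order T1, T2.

(re-executing from step 1 with the substitution; state before step 1: counter=3 r=(0,0) succ=(0,0) retry=(0,0))
1 | T2 CAS | counter=3 r=(0,0) succ=(0,0) retry=(0,1)
2 | T1 LOAD | counter=3 r=(3,0) succ=(0,0) retry=(0,1)
3 | T2 CAS | counter=3 r=(3,0) succ=(0,0) retry=(0,2)
4 | T1 CAS | counter=4 r=(3,0) succ=(1,0) retry=(0,2)
5 | T1 LOAD | counter=4 r=(4,0) succ=(1,0) retry=(0,2)
6 | T2 LOAD | counter=4 r=(4,4) succ=(1,0) retry=(0,2)
7 | T1 CAS | counter=5 r=(4,4) succ=(2,0) retry=(0,2)
8 | T2 CAS | counter=5 r=(4,4) succ=(2,0) retry=(0,3)

counter=5 r=(4,4) succ=(2,0) retry=(0,3)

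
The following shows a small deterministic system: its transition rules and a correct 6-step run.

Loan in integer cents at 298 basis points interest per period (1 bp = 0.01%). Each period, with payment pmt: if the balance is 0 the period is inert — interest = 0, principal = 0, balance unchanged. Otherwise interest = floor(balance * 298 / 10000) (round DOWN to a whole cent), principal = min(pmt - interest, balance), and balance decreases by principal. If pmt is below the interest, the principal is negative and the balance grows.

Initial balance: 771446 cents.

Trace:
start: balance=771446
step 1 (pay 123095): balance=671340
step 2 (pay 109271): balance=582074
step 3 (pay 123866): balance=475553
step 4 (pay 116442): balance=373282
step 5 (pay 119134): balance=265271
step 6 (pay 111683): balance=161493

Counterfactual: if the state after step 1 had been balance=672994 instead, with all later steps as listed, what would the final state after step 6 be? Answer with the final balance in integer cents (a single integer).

state after step 1 := balance=672994
step 2 (pay 109271): balance=583778
step 3 (pay 123866): balance=477308
step 4 (pay 116442): balance=375089
step 5 (pay 119134): balance=267132
step 6 (pay 111683): balance=163409

163409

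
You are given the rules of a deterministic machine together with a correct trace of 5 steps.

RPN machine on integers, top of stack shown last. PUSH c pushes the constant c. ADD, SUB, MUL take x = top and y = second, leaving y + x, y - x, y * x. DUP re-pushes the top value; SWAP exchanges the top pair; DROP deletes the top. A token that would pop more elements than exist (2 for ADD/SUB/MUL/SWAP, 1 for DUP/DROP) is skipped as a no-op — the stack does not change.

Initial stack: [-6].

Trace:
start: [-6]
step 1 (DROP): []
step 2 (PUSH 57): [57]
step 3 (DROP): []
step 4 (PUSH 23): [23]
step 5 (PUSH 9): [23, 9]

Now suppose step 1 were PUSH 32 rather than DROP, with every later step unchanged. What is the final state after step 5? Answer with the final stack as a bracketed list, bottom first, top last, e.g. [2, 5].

[-6, 32, 23, 9]

(re-executing from step 1 with the substitution; state before step 1: [-6])
step 1 (PUSH 32): [-6, 32]
step 2 (PUSH 57): [-6, 32, 57]
step 3 (DROP): [-6, 32]
step 4 (PUSH 23): [-6, 32, 23]
step 5 (PUSH 9): [-6, 32, 23, 9]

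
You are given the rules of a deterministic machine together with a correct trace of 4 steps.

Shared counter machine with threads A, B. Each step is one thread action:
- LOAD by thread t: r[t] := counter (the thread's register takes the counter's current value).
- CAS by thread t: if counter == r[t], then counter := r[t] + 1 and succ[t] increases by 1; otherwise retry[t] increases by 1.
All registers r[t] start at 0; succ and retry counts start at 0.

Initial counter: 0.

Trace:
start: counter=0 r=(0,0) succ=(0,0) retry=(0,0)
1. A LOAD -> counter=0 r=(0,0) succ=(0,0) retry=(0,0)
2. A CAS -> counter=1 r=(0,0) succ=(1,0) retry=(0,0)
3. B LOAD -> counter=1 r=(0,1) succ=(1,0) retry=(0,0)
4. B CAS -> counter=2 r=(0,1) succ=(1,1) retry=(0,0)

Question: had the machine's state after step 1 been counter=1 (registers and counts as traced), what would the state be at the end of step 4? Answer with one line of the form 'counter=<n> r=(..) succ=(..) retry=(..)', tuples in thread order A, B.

state after step 1 := counter=1 r=(0,0) succ=(0,0) retry=(0,0)
2. A CAS -> counter=1 r=(0,0) succ=(0,0) retry=(1,0)
3. B LOAD -> counter=1 r=(0,1) succ=(0,0) retry=(1,0)
4. B CAS -> counter=2 r=(0,1) succ=(0,1) retry=(1,0)

counter=2 r=(0,1) succ=(0,1) retry=(1,0)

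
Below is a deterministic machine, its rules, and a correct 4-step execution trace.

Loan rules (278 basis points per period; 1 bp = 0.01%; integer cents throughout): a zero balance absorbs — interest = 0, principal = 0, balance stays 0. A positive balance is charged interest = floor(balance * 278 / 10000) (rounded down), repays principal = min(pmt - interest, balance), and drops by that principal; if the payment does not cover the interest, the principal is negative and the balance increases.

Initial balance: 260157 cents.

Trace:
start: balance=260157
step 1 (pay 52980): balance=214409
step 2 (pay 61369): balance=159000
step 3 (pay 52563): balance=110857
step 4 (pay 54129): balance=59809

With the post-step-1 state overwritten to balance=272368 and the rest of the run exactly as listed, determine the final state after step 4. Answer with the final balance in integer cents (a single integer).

state after step 1 := balance=272368
step 2 (pay 61369): balance=218570
step 3 (pay 52563): balance=172083
step 4 (pay 54129): balance=122737

122737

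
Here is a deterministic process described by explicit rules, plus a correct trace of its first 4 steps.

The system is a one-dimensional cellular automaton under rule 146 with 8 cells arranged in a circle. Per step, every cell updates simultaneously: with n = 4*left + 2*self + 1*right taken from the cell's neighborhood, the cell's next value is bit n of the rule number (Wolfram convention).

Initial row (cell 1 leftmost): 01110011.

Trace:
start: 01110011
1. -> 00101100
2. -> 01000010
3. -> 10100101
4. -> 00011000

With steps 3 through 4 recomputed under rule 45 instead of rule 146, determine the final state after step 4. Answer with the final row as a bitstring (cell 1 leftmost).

(re-executing steps 3..4 under rule 45; state before step 3: 01000010)
3. -> 01011010
4. -> 01110110

01110110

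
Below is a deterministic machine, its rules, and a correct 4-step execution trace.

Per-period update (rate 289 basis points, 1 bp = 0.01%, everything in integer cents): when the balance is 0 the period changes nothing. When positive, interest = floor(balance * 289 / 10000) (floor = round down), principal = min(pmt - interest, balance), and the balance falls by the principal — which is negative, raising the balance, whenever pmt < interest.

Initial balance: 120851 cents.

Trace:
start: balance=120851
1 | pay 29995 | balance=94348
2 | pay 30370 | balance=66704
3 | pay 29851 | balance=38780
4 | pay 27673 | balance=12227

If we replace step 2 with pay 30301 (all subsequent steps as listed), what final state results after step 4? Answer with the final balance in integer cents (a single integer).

(re-executing from step 2 with the substitution; state before step 2: balance=94348)
2 | pay 30301 | balance=66773
3 | pay 29851 | balance=38851
4 | pay 27673 | balance=12300

12300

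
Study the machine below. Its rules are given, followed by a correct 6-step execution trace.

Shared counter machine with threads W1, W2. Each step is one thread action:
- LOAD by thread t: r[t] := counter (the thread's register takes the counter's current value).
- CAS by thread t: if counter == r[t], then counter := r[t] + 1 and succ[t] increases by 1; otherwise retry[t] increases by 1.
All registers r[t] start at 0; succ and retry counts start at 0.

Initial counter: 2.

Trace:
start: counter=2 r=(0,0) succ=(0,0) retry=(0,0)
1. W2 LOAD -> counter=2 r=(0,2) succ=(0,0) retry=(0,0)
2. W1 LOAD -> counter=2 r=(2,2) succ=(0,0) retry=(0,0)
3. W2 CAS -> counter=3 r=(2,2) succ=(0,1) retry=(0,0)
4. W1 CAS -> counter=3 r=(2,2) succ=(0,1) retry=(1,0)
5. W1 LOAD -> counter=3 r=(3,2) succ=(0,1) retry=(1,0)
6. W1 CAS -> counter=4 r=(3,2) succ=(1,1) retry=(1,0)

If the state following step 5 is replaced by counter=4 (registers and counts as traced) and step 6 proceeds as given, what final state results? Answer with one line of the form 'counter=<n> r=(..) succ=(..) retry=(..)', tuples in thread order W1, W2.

state after step 5 := counter=4 r=(3,2) succ=(0,1) retry=(1,0)
6. W1 CAS -> counter=4 r=(3,2) succ=(0,1) retry=(2,0)

counter=4 r=(3,2) succ=(0,1) retry=(2,0)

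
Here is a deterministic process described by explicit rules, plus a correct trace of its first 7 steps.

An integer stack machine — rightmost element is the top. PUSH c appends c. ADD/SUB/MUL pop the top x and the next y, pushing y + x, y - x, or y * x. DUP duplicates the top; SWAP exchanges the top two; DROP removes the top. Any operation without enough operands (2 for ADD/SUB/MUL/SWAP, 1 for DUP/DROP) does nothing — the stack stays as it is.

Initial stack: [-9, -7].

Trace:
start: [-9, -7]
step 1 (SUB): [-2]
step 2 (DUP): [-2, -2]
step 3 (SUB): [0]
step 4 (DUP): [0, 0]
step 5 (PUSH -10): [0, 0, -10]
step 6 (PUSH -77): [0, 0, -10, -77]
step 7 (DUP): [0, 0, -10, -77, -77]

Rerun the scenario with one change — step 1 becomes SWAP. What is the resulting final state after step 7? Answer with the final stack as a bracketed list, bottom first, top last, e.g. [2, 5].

[-7, 0, 0, -10, -77, -77]

(re-executing from step 1 with the substitution; state before step 1: [-9, -7])
step 1 (SWAP): [-7, -9]
step 2 (DUP): [-7, -9, -9]
step 3 (SUB): [-7, 0]
step 4 (DUP): [-7, 0, 0]
step 5 (PUSH -10): [-7, 0, 0, -10]
step 6 (PUSH -77): [-7, 0, 0, -10, -77]
step 7 (DUP): [-7, 0, 0, -10, -77, -77]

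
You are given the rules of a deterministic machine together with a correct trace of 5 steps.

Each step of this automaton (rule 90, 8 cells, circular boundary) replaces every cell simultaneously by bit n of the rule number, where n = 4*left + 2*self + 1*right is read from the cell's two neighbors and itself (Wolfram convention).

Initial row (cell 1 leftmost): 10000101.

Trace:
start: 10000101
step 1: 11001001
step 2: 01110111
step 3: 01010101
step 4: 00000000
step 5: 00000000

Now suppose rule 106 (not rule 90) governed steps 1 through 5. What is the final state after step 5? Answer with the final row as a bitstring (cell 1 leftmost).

10111010

(re-executing steps 1..5 under rule 106; state before step 1: 10000101)
step 1: 10001011
step 2: 10010110
step 3: 00101111
step 4: 01011001
step 5: 10111010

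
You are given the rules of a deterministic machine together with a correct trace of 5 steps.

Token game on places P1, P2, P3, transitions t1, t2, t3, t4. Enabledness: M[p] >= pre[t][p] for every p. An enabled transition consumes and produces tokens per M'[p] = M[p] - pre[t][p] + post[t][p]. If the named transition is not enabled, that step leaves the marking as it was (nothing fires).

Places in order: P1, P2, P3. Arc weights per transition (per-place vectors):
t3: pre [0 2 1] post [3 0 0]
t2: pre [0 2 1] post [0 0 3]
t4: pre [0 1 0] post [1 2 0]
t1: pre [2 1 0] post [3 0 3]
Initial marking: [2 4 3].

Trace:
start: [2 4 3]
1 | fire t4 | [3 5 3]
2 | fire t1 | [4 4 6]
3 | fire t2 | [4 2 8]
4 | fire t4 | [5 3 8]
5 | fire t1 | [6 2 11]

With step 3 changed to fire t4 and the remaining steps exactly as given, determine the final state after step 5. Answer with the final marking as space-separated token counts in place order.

7 5 9

(re-executing from step 3 with the substitution; state before step 3: [4 4 6])
3 | fire t4 | [5 5 6]
4 | fire t4 | [6 6 6]
5 | fire t1 | [7 5 9]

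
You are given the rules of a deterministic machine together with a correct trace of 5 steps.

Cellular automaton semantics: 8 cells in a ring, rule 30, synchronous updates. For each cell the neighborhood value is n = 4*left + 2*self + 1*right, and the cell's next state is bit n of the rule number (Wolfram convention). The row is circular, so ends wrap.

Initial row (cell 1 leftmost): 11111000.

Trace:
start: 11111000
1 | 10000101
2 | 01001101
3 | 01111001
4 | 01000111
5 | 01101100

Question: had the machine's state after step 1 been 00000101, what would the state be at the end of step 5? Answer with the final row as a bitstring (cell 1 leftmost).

state after step 1 := 00000101
2 | 10001101
3 | 01011001
4 | 01010111
5 | 01010100

01010100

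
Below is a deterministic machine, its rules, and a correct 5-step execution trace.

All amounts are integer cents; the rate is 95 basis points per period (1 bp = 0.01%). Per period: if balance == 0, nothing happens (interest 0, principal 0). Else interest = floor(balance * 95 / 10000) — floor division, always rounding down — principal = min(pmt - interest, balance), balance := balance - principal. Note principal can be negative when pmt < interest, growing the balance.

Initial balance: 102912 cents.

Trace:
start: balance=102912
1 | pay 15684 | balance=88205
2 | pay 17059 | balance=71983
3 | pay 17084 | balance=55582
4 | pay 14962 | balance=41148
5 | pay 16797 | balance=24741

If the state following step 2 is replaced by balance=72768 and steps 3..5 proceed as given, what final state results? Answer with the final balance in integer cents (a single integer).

state after step 2 := balance=72768
3 | pay 17084 | balance=56375
4 | pay 14962 | balance=41948
5 | pay 16797 | balance=25549

25549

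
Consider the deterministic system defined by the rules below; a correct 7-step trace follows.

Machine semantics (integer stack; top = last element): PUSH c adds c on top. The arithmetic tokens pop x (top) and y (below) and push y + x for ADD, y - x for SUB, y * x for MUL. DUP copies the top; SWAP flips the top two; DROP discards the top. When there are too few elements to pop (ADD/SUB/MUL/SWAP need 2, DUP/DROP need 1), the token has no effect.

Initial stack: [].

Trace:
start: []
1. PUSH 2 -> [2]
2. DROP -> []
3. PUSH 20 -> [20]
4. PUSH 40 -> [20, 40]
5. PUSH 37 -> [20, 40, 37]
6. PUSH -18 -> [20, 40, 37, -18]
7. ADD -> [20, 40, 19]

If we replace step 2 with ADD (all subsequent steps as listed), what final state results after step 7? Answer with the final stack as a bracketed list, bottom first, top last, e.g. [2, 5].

(re-executing from step 2 with the substitution; state before step 2: [2])
2. ADD -> [2]
3. PUSH 20 -> [2, 20]
4. PUSH 40 -> [2, 20, 40]
5. PUSH 37 -> [2, 20, 40, 37]
6. PUSH -18 -> [2, 20, 40, 37, -18]
7. ADD -> [2, 20, 40, 19]

[2, 20, 40, 19]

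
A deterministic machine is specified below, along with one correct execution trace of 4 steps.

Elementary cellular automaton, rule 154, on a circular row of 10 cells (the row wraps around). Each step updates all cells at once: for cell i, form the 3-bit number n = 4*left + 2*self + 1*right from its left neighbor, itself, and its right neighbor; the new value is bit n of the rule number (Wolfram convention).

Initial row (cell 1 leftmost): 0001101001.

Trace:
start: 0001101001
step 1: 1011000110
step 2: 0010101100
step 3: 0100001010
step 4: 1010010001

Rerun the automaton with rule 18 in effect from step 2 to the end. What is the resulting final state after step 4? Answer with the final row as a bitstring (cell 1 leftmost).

(re-executing steps 2..4 under rule 18; state before step 2: 1011000110)
step 2: 0000101000
step 3: 0001000100
step 4: 0010101010

0010101010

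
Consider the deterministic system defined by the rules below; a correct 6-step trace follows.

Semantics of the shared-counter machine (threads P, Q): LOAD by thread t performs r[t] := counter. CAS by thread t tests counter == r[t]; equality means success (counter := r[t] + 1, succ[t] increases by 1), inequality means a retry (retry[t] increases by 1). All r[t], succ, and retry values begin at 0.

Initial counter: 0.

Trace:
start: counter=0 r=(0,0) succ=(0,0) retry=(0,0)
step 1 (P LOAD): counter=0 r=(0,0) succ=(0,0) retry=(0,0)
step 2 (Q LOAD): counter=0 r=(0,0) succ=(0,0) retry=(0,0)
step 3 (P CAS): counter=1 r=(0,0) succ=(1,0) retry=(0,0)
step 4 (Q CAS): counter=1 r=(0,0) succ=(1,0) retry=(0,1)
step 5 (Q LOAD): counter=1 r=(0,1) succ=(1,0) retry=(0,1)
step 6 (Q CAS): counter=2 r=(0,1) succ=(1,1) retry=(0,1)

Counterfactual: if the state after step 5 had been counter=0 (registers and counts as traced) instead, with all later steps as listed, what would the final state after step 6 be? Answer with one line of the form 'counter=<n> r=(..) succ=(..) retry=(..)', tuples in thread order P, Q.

state after step 5 := counter=0 r=(0,1) succ=(1,0) retry=(0,1)
step 6 (Q CAS): counter=0 r=(0,1) succ=(1,0) retry=(0,2)

counter=0 r=(0,1) succ=(1,0) retry=(0,2)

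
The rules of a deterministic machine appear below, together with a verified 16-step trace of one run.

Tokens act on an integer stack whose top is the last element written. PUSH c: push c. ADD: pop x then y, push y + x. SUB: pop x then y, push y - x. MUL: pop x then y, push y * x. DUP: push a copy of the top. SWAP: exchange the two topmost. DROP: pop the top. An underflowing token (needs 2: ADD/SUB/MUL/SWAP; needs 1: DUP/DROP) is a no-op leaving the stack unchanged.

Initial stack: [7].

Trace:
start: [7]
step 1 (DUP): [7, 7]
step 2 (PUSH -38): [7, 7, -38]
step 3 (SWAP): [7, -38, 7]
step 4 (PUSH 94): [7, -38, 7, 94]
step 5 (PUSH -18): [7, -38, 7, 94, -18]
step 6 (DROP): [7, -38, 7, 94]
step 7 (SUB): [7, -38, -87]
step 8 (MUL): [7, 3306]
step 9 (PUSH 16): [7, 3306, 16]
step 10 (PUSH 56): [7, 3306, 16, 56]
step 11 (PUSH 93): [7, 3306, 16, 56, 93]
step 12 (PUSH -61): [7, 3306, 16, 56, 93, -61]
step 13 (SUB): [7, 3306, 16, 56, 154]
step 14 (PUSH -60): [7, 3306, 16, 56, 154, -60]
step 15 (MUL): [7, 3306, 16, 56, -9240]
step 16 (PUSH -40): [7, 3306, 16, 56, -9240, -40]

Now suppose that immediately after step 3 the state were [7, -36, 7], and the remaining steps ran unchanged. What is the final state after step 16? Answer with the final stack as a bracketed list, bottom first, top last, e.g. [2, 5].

[7, 3132, 16, 56, -9240, -40]

state after step 3 := [7, -36, 7]
step 4 (PUSH 94): [7, -36, 7, 94]
step 5 (PUSH -18): [7, -36, 7, 94, -18]
step 6 (DROP): [7, -36, 7, 94]
step 7 (SUB): [7, -36, -87]
step 8 (MUL): [7, 3132]
step 9 (PUSH 16): [7, 3132, 16]
step 10 (PUSH 56): [7, 3132, 16, 56]
step 11 (PUSH 93): [7, 3132, 16, 56, 93]
step 12 (PUSH -61): [7, 3132, 16, 56, 93, -61]
step 13 (SUB): [7, 3132, 16, 56, 154]
step 14 (PUSH -60): [7, 3132, 16, 56, 154, -60]
step 15 (MUL): [7, 3132, 16, 56, -9240]
step 16 (PUSH -40): [7, 3132, 16, 56, -9240, -40]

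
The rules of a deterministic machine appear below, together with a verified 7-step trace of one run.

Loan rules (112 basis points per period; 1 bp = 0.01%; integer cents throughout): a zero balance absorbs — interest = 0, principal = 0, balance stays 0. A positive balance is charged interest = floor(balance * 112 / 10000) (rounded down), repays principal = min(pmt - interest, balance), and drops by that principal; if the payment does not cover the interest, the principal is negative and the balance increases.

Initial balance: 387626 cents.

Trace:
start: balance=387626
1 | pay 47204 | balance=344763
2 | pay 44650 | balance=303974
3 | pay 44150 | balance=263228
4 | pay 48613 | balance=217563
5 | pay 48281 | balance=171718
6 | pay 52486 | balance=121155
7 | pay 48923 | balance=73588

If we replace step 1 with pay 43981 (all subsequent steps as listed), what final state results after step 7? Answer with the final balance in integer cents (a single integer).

(re-executing from step 1 with the substitution; state before step 1: balance=387626)
1 | pay 43981 | balance=347986
2 | pay 44650 | balance=307233
3 | pay 44150 | balance=266524
4 | pay 48613 | balance=220896
5 | pay 48281 | balance=175089
6 | pay 52486 | balance=124563
7 | pay 48923 | balance=77035

77035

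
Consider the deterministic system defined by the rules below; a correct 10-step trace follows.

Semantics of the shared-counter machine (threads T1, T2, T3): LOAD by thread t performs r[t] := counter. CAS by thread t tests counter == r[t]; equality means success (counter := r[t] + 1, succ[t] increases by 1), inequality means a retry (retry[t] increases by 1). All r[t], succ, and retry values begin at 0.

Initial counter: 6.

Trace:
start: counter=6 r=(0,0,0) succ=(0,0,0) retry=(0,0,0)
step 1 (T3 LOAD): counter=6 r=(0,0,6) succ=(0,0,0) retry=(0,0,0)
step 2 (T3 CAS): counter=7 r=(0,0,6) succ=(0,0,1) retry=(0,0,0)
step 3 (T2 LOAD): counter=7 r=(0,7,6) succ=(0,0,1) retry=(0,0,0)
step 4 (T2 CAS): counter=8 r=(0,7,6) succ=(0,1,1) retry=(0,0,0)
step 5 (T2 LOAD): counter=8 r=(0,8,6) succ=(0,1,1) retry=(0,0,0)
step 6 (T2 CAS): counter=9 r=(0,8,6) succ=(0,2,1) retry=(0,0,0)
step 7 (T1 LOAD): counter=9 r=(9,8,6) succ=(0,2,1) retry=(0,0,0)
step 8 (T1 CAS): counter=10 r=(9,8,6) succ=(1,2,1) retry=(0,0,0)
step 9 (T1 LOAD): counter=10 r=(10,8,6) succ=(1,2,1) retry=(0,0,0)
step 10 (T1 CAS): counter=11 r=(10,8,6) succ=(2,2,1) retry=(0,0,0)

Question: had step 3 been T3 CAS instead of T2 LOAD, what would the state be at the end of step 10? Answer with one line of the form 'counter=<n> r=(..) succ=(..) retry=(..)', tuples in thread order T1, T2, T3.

counter=10 r=(9,7,6) succ=(2,1,1) retry=(0,1,1)

(re-executing from step 3 with the substitution; state before step 3: counter=7 r=(0,0,6) succ=(0,0,1) retry=(0,0,0))
step 3 (T3 CAS): counter=7 r=(0,0,6) succ=(0,0,1) retry=(0,0,1)
step 4 (T2 CAS): counter=7 r=(0,0,6) succ=(0,0,1) retry=(0,1,1)
step 5 (T2 LOAD): counter=7 r=(0,7,6) succ=(0,0,1) retry=(0,1,1)
step 6 (T2 CAS): counter=8 r=(0,7,6) succ=(0,1,1) retry=(0,1,1)
step 7 (T1 LOAD): counter=8 r=(8,7,6) succ=(0,1,1) retry=(0,1,1)
step 8 (T1 CAS): counter=9 r=(8,7,6) succ=(1,1,1) retry=(0,1,1)
step 9 (T1 LOAD): counter=9 r=(9,7,6) succ=(1,1,1) retry=(0,1,1)
step 10 (T1 CAS): counter=10 r=(9,7,6) succ=(2,1,1) retry=(0,1,1)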